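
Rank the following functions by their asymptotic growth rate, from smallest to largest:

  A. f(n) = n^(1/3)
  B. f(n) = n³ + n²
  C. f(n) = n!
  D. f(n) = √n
A < D < B < C

Comparing growth rates:
A = n^(1/3) is O(n^(1/3))
D = √n is O(√n)
B = n³ + n² is O(n³)
C = n! is O(n!)

Therefore, the order from slowest to fastest is: A < D < B < C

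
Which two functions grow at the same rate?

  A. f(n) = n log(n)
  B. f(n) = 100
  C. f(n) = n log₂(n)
A and C

Examining each function:
  A. n log(n) is O(n log n)
  B. 100 is O(1)
  C. n log₂(n) is O(n log n)

Functions A and C both have the same complexity class.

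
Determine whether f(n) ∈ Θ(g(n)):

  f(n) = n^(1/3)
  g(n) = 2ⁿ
False

f(n) = n^(1/3) is O(n^(1/3)), and g(n) = 2ⁿ is O(2ⁿ).
Since they have different growth rates, f(n) = Θ(g(n)) is false.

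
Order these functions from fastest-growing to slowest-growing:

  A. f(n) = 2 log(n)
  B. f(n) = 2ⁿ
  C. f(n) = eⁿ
C > B > A

Comparing growth rates:
C = eⁿ is O(eⁿ)
B = 2ⁿ is O(2ⁿ)
A = 2 log(n) is O(log n)

Therefore, the order from fastest to slowest is: C > B > A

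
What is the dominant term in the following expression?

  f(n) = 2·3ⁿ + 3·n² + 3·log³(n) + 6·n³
2·3ⁿ

Looking at each term:
  - 2·3ⁿ is O(3ⁿ)
  - 3·n² is O(n²)
  - 3·log³(n) is O(log³ n)
  - 6·n³ is O(n³)

The term 2·3ⁿ (O(3ⁿ)) grows fastest and dominates all others.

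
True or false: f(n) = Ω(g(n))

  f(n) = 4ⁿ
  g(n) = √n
True

f(n) = 4ⁿ is O(4ⁿ), and g(n) = √n is O(√n).
Since O(4ⁿ) grows at least as fast as O(√n), f(n) = Ω(g(n)) is true.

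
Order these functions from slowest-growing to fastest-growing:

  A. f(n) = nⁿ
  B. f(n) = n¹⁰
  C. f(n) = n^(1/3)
C < B < A

Comparing growth rates:
C = n^(1/3) is O(n^(1/3))
B = n¹⁰ is O(n¹⁰)
A = nⁿ is O(nⁿ)

Therefore, the order from slowest to fastest is: C < B < A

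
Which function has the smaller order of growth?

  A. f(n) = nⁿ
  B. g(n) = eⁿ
B

f(n) = nⁿ is O(nⁿ), while g(n) = eⁿ is O(eⁿ).
Since O(eⁿ) grows slower than O(nⁿ), g(n) is dominated.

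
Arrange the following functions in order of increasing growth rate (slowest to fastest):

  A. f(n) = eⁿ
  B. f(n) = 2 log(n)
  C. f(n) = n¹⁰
B < C < A

Comparing growth rates:
B = 2 log(n) is O(log n)
C = n¹⁰ is O(n¹⁰)
A = eⁿ is O(eⁿ)

Therefore, the order from slowest to fastest is: B < C < A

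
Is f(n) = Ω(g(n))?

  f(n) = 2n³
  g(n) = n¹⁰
False

f(n) = 2n³ is O(n³), and g(n) = n¹⁰ is O(n¹⁰).
Since O(n³) grows slower than O(n¹⁰), f(n) = Ω(g(n)) is false.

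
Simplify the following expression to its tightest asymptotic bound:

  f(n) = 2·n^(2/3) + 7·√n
Θ(n^(2/3))

Order the terms by growth rate: 7·√n ≺ 2·n^(2/3).
The fastest-growing term 2·n^(2/3) dominates as n → ∞; dropping its constant factor gives Θ(n^(2/3)).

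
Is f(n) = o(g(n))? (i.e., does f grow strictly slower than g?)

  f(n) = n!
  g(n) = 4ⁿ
False

f(n) = n! is O(n!), and g(n) = 4ⁿ is O(4ⁿ).
Since O(n!) grows faster than or equal to O(4ⁿ), f(n) = o(g(n)) is false.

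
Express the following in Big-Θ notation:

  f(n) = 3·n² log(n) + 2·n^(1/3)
Θ(n² log n)

Order the terms by growth rate: 2·n^(1/3) ≺ 3·n² log(n).
The fastest-growing term 3·n² log(n) dominates as n → ∞; dropping its constant factor gives Θ(n² log n).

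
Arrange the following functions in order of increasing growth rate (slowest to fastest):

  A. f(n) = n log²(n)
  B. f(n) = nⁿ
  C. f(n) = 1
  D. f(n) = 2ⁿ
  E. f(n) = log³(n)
C < E < A < D < B

Comparing growth rates:
C = 1 is O(1)
E = log³(n) is O(log³ n)
A = n log²(n) is O(n log² n)
D = 2ⁿ is O(2ⁿ)
B = nⁿ is O(nⁿ)

Therefore, the order from slowest to fastest is: C < E < A < D < B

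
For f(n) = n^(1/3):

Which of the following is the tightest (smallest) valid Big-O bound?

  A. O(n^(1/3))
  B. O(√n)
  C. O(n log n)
A

f(n) = n^(1/3) is O(n^(1/3)).
All listed options are valid Big-O bounds (upper bounds),
but O(n^(1/3)) is the tightest (smallest valid bound).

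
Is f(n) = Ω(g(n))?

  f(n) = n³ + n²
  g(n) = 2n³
True

f(n) = n³ + n² and g(n) = 2n³ are both O(n³).
Big-Ω permits equal growth rates (f ≥ c·g for some c > 0), so f(n) = Ω(g(n)) is true.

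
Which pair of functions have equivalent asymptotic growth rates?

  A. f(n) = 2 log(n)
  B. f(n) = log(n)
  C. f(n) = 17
A and B

Examining each function:
  A. 2 log(n) is O(log n)
  B. log(n) is O(log n)
  C. 17 is O(1)

Functions A and B both have the same complexity class.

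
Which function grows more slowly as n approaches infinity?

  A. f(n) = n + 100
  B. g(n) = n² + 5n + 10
A

f(n) = n + 100 is O(n), while g(n) = n² + 5n + 10 is O(n²).
Since O(n) grows slower than O(n²), f(n) is dominated.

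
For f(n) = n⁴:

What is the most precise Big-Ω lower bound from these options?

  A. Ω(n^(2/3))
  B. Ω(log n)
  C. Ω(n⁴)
C

f(n) = n⁴ is Ω(n⁴).
All listed options are valid Big-Ω bounds (lower bounds),
but Ω(n⁴) is the tightest (largest valid bound).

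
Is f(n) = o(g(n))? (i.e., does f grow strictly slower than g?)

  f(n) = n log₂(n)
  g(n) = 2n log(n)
False

f(n) = n log₂(n) is O(n log n), and g(n) = 2n log(n) is O(n log n).
Since they have the same growth rate, f(n) = o(g(n)) is false.
(f = o(g) requires f to grow strictly slower, not equal.)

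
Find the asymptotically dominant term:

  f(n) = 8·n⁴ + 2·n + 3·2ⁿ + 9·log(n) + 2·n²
3·2ⁿ

Looking at each term:
  - 8·n⁴ is O(n⁴)
  - 2·n is O(n)
  - 3·2ⁿ is O(2ⁿ)
  - 9·log(n) is O(log n)
  - 2·n² is O(n²)

The term 3·2ⁿ (O(2ⁿ)) grows fastest and dominates all others.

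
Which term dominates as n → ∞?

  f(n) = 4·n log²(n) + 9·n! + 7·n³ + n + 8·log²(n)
9·n!

Looking at each term:
  - 4·n log²(n) is O(n log² n)
  - 9·n! is O(n!)
  - 7·n³ is O(n³)
  - n is O(n)
  - 8·log²(n) is O(log² n)

The term 9·n! (O(n!)) grows fastest and dominates all others.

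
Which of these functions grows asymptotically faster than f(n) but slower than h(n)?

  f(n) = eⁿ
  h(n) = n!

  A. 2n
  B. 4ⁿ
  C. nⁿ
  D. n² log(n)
B

We need g(n) with eⁿ = o(g(n)) and g(n) = o(n!), i.e. O(eⁿ) ≺ g ≺ O(n!).
Check each option:
  A. 2n — O(n) does not grow strictly faster than f(n)
  B. 4ⁿ — O(4ⁿ) is strictly between O(eⁿ) and O(n!) ✓
  C. nⁿ — O(nⁿ) does not grow strictly slower than h(n)
  D. n² log(n) — O(n² log n) does not grow strictly faster than f(n)

Only option B (4ⁿ) lies strictly between.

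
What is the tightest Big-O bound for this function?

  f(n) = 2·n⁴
O(n⁴)

The dominant term in 2·n⁴ is 2·n⁴, which is Θ(n⁴).
Constants are absorbed, so the tightest bound is O(n⁴).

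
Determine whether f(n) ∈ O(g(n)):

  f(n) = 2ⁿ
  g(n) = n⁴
False

f(n) = 2ⁿ is O(2ⁿ), and g(n) = n⁴ is O(n⁴).
Since O(2ⁿ) grows faster than O(n⁴), f(n) = O(g(n)) is false.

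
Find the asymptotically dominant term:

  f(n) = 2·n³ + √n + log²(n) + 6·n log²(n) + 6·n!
6·n!

Looking at each term:
  - 2·n³ is O(n³)
  - √n is O(√n)
  - log²(n) is O(log² n)
  - 6·n log²(n) is O(n log² n)
  - 6·n! is O(n!)

The term 6·n! (O(n!)) grows fastest and dominates all others.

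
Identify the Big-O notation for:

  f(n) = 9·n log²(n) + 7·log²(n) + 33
O(n log² n)

The dominant term in 9·n log²(n) + 7·log²(n) + 33 is 9·n log²(n), which is Θ(n log² n).
Lower-order terms (7·log²(n), 33) are asymptotically negligible.
Constants are absorbed, so the tightest bound is O(n log² n).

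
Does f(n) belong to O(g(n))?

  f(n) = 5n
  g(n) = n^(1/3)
False

f(n) = 5n is O(n), and g(n) = n^(1/3) is O(n^(1/3)).
Since O(n) grows faster than O(n^(1/3)), f(n) = O(g(n)) is false.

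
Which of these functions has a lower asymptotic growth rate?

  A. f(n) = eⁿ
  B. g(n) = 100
B

f(n) = eⁿ is O(eⁿ), while g(n) = 100 is O(1).
Since O(1) grows slower than O(eⁿ), g(n) is dominated.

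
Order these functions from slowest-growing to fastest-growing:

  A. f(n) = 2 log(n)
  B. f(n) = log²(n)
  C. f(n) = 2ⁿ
A < B < C

Comparing growth rates:
A = 2 log(n) is O(log n)
B = log²(n) is O(log² n)
C = 2ⁿ is O(2ⁿ)

Therefore, the order from slowest to fastest is: A < B < C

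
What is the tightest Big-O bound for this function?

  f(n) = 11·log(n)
O(log n)

The dominant term in 11·log(n) is 11·log(n), which is Θ(log n).
Constants are absorbed, so the tightest bound is O(log n).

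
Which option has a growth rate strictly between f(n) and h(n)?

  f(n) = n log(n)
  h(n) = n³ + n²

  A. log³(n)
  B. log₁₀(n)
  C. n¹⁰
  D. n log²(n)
D

We need g(n) with n log(n) = o(g(n)) and g(n) = o(n³ + n²), i.e. O(n log n) ≺ g ≺ O(n³).
Check each option:
  A. log³(n) — O(log³ n) does not grow strictly faster than f(n)
  B. log₁₀(n) — O(log n) does not grow strictly faster than f(n)
  C. n¹⁰ — O(n¹⁰) does not grow strictly slower than h(n)
  D. n log²(n) — O(n log² n) is strictly between O(n log n) and O(n³) ✓

Only option D (n log²(n)) lies strictly between.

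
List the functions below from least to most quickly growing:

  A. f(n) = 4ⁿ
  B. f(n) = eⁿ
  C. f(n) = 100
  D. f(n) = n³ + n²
C < D < B < A

Comparing growth rates:
C = 100 is O(1)
D = n³ + n² is O(n³)
B = eⁿ is O(eⁿ)
A = 4ⁿ is O(4ⁿ)

Therefore, the order from slowest to fastest is: C < D < B < A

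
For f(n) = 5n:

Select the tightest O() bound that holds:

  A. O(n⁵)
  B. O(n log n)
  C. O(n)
C

f(n) = 5n is O(n).
All listed options are valid Big-O bounds (upper bounds),
but O(n) is the tightest (smallest valid bound).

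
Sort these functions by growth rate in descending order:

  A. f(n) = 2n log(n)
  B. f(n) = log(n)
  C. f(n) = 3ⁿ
C > A > B

Comparing growth rates:
C = 3ⁿ is O(3ⁿ)
A = 2n log(n) is O(n log n)
B = log(n) is O(log n)

Therefore, the order from fastest to slowest is: C > A > B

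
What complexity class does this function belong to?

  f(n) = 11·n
O(n)

The dominant term in 11·n is 11·n, which is Θ(n).
Constants are absorbed, so the tightest bound is O(n).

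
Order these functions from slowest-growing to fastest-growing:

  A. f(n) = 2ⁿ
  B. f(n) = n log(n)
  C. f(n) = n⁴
B < C < A

Comparing growth rates:
B = n log(n) is O(n log n)
C = n⁴ is O(n⁴)
A = 2ⁿ is O(2ⁿ)

Therefore, the order from slowest to fastest is: B < C < A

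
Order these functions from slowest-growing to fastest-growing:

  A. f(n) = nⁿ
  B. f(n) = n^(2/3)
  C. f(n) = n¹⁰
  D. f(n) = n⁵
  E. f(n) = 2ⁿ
B < D < C < E < A

Comparing growth rates:
B = n^(2/3) is O(n^(2/3))
D = n⁵ is O(n⁵)
C = n¹⁰ is O(n¹⁰)
E = 2ⁿ is O(2ⁿ)
A = nⁿ is O(nⁿ)

Therefore, the order from slowest to fastest is: B < D < C < E < A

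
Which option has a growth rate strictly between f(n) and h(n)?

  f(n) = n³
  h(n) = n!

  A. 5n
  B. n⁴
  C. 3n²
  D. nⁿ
B

We need g(n) with n³ = o(g(n)) and g(n) = o(n!), i.e. O(n³) ≺ g ≺ O(n!).
Check each option:
  A. 5n — O(n) does not grow strictly faster than f(n)
  B. n⁴ — O(n⁴) is strictly between O(n³) and O(n!) ✓
  C. 3n² — O(n²) does not grow strictly faster than f(n)
  D. nⁿ — O(nⁿ) does not grow strictly slower than h(n)

Only option B (n⁴) lies strictly between.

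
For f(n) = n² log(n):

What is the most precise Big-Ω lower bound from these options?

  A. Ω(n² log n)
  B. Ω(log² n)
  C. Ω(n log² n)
A

f(n) = n² log(n) is Ω(n² log n).
All listed options are valid Big-Ω bounds (lower bounds),
but Ω(n² log n) is the tightest (largest valid bound).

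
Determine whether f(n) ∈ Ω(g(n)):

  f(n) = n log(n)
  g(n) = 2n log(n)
True

f(n) = n log(n) and g(n) = 2n log(n) are both O(n log n).
Big-Ω permits equal growth rates (f ≥ c·g for some c > 0), so f(n) = Ω(g(n)) is true.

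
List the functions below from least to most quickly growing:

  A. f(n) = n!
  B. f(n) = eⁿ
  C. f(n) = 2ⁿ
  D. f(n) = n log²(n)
D < C < B < A

Comparing growth rates:
D = n log²(n) is O(n log² n)
C = 2ⁿ is O(2ⁿ)
B = eⁿ is O(eⁿ)
A = n! is O(n!)

Therefore, the order from slowest to fastest is: D < C < B < A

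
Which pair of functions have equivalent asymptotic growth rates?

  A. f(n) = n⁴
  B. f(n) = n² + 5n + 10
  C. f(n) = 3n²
B and C

Examining each function:
  A. n⁴ is O(n⁴)
  B. n² + 5n + 10 is O(n²)
  C. 3n² is O(n²)

Functions B and C both have the same complexity class.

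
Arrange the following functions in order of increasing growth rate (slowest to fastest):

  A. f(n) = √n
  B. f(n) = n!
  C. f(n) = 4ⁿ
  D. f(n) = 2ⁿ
A < D < C < B

Comparing growth rates:
A = √n is O(√n)
D = 2ⁿ is O(2ⁿ)
C = 4ⁿ is O(4ⁿ)
B = n! is O(n!)

Therefore, the order from slowest to fastest is: A < D < C < B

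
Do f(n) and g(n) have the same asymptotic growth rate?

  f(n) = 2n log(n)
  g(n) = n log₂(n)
True

f(n) = 2n log(n) and g(n) = n log₂(n) are both O(n log n).
Since they have the same asymptotic growth rate, f(n) = Θ(g(n)) is true.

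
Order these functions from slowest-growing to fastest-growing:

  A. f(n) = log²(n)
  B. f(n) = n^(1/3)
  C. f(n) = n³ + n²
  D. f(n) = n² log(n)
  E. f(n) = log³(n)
A < E < B < D < C

Comparing growth rates:
A = log²(n) is O(log² n)
E = log³(n) is O(log³ n)
B = n^(1/3) is O(n^(1/3))
D = n² log(n) is O(n² log n)
C = n³ + n² is O(n³)

Therefore, the order from slowest to fastest is: A < E < B < D < C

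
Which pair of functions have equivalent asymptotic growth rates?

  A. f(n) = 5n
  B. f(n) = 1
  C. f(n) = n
A and C

Examining each function:
  A. 5n is O(n)
  B. 1 is O(1)
  C. n is O(n)

Functions A and C both have the same complexity class.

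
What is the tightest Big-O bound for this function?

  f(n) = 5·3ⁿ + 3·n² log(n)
O(3ⁿ)

The dominant term in 5·3ⁿ + 3·n² log(n) is 5·3ⁿ, which is Θ(3ⁿ).
Lower-order terms (3·n² log(n)) are asymptotically negligible.
Constants are absorbed, so the tightest bound is O(3ⁿ).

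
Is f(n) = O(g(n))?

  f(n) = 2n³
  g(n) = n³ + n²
True

f(n) = 2n³ and g(n) = n³ + n² are both O(n³).
Big-O permits equal growth rates (f ≤ c·g for some c), so f(n) = O(g(n)) is true.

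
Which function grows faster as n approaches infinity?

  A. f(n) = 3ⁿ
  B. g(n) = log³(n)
A

f(n) = 3ⁿ is O(3ⁿ), while g(n) = log³(n) is O(log³ n).
Since O(3ⁿ) grows faster than O(log³ n), f(n) dominates.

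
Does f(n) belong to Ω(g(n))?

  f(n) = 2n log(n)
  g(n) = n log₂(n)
True

f(n) = 2n log(n) and g(n) = n log₂(n) are both O(n log n).
Big-Ω permits equal growth rates (f ≥ c·g for some c > 0), so f(n) = Ω(g(n)) is true.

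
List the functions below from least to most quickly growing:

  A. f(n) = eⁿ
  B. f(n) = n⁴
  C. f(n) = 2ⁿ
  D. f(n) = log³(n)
D < B < C < A

Comparing growth rates:
D = log³(n) is O(log³ n)
B = n⁴ is O(n⁴)
C = 2ⁿ is O(2ⁿ)
A = eⁿ is O(eⁿ)

Therefore, the order from slowest to fastest is: D < B < C < A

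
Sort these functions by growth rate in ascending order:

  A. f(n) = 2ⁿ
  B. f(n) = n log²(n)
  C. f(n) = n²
B < C < A

Comparing growth rates:
B = n log²(n) is O(n log² n)
C = n² is O(n²)
A = 2ⁿ is O(2ⁿ)

Therefore, the order from slowest to fastest is: B < C < A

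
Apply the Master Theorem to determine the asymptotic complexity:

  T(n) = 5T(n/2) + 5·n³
Θ(n³)

Master Theorem: a = 5, b = 2, f(n) = 5·n³.
Compute the critical exponent d = log₂(5) = 2.322.
Compare f(n) = Θ(n³) against n^d:
  k = 3 > d = 2.322, so f(n) = Ω(n^(d+ε)) — Case 3.
  Regularity: a·(n/b)^3/n^3 = a/b^3 = 5/8 < 1 ✓.
  The top-level work dominates: T(n) = Θ(f(n)) = Θ(n³).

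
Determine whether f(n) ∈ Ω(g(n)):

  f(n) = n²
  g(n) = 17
True

f(n) = n² is O(n²), and g(n) = 17 is O(1).
Since O(n²) grows at least as fast as O(1), f(n) = Ω(g(n)) is true.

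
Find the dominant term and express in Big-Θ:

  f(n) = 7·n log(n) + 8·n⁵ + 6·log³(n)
Θ(n⁵)

Order the terms by growth rate: 6·log³(n) ≺ 7·n log(n) ≺ 8·n⁵.
The fastest-growing term 8·n⁵ dominates as n → ∞; dropping its constant factor gives Θ(n⁵).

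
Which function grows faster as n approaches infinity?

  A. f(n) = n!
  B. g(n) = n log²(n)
A

f(n) = n! is O(n!), while g(n) = n log²(n) is O(n log² n).
Since O(n!) grows faster than O(n log² n), f(n) dominates.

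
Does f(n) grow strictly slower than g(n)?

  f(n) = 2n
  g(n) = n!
True

f(n) = 2n is O(n), and g(n) = n! is O(n!).
Since O(n) grows strictly slower than O(n!), f(n) = o(g(n)) is true.
This means lim(n→∞) f(n)/g(n) = 0.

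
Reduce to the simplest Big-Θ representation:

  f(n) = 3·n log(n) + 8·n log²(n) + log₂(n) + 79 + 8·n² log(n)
Θ(n² log n)

Order the terms by growth rate: 79 ≺ log₂(n) ≺ 3·n log(n) ≺ 8·n log²(n) ≺ 8·n² log(n).
The fastest-growing term 8·n² log(n) dominates as n → ∞; dropping its constant factor gives Θ(n² log n).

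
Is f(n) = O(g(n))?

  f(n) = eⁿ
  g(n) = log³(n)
False

f(n) = eⁿ is O(eⁿ), and g(n) = log³(n) is O(log³ n).
Since O(eⁿ) grows faster than O(log³ n), f(n) = O(g(n)) is false.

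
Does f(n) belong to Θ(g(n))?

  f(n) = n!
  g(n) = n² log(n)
False

f(n) = n! is O(n!), and g(n) = n² log(n) is O(n² log n).
Since they have different growth rates, f(n) = Θ(g(n)) is false.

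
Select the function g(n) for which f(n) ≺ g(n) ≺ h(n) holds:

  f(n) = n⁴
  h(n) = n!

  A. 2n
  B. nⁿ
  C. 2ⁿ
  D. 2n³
C

We need g(n) with n⁴ = o(g(n)) and g(n) = o(n!), i.e. O(n⁴) ≺ g ≺ O(n!).
Check each option:
  A. 2n — O(n) does not grow strictly faster than f(n)
  B. nⁿ — O(nⁿ) does not grow strictly slower than h(n)
  C. 2ⁿ — O(2ⁿ) is strictly between O(n⁴) and O(n!) ✓
  D. 2n³ — O(n³) does not grow strictly faster than f(n)

Only option C (2ⁿ) lies strictly between.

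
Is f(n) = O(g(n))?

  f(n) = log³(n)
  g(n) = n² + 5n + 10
True

f(n) = log³(n) is O(log³ n), and g(n) = n² + 5n + 10 is O(n²).
Since O(log³ n) ⊆ O(n²) (f grows no faster than g), f(n) = O(g(n)) is true.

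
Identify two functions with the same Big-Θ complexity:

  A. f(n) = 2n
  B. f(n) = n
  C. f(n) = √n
A and B

Examining each function:
  A. 2n is O(n)
  B. n is O(n)
  C. √n is O(√n)

Functions A and B both have the same complexity class.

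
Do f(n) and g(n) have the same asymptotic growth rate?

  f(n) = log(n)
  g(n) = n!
False

f(n) = log(n) is O(log n), and g(n) = n! is O(n!).
Since they have different growth rates, f(n) = Θ(g(n)) is false.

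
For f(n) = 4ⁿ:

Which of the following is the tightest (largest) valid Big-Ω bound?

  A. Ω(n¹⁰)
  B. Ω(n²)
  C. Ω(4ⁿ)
C

f(n) = 4ⁿ is Ω(4ⁿ).
All listed options are valid Big-Ω bounds (lower bounds),
but Ω(4ⁿ) is the tightest (largest valid bound).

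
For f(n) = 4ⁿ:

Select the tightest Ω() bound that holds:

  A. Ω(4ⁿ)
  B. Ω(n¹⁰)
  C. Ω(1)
A

f(n) = 4ⁿ is Ω(4ⁿ).
All listed options are valid Big-Ω bounds (lower bounds),
but Ω(4ⁿ) is the tightest (largest valid bound).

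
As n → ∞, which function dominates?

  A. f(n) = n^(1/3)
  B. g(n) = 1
A

f(n) = n^(1/3) is O(n^(1/3)), while g(n) = 1 is O(1).
Since O(n^(1/3)) grows faster than O(1), f(n) dominates.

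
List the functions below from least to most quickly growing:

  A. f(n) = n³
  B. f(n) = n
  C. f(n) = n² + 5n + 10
B < C < A

Comparing growth rates:
B = n is O(n)
C = n² + 5n + 10 is O(n²)
A = n³ is O(n³)

Therefore, the order from slowest to fastest is: B < C < A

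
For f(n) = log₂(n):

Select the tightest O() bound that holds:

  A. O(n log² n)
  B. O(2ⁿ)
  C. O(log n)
C

f(n) = log₂(n) is O(log n).
All listed options are valid Big-O bounds (upper bounds),
but O(log n) is the tightest (smallest valid bound).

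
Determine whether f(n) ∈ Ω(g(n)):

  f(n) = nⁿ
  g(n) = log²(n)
True

f(n) = nⁿ is O(nⁿ), and g(n) = log²(n) is O(log² n).
Since O(nⁿ) grows at least as fast as O(log² n), f(n) = Ω(g(n)) is true.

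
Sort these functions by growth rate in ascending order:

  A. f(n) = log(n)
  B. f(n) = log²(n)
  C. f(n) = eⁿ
A < B < C

Comparing growth rates:
A = log(n) is O(log n)
B = log²(n) is O(log² n)
C = eⁿ is O(eⁿ)

Therefore, the order from slowest to fastest is: A < B < C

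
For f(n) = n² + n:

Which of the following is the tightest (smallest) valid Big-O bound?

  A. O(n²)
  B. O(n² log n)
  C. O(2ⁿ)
A

f(n) = n² + n is O(n²).
All listed options are valid Big-O bounds (upper bounds),
but O(n²) is the tightest (smallest valid bound).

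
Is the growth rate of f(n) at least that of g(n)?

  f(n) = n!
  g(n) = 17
True

f(n) = n! is O(n!), and g(n) = 17 is O(1).
Since O(n!) grows at least as fast as O(1), f(n) = Ω(g(n)) is true.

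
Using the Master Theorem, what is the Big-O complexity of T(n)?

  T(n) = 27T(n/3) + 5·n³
Θ(n³ log n)

Master Theorem: a = 27, b = 3, f(n) = 5·n³.
Compute the critical exponent d = log₃(27) = 3.
Compare f(n) = Θ(n³) against n^d:
  k = 3 = d, so f(n) = Θ(n^d) — Case 2.
  Work is balanced across levels: T(n) = Θ(n^d log n) = Θ(n³ log n).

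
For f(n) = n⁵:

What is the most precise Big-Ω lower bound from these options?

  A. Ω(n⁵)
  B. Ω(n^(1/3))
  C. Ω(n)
A

f(n) = n⁵ is Ω(n⁵).
All listed options are valid Big-Ω bounds (lower bounds),
but Ω(n⁵) is the tightest (largest valid bound).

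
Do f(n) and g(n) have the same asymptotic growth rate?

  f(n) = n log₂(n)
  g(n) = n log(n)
True

f(n) = n log₂(n) and g(n) = n log(n) are both O(n log n).
Since they have the same asymptotic growth rate, f(n) = Θ(g(n)) is true.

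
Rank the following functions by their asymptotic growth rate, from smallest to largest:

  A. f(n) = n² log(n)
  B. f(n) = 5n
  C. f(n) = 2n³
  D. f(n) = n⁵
B < A < C < D

Comparing growth rates:
B = 5n is O(n)
A = n² log(n) is O(n² log n)
C = 2n³ is O(n³)
D = n⁵ is O(n⁵)

Therefore, the order from slowest to fastest is: B < A < C < D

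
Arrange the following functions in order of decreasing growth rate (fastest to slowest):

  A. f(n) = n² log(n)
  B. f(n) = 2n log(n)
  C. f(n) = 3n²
A > C > B

Comparing growth rates:
A = n² log(n) is O(n² log n)
C = 3n² is O(n²)
B = 2n log(n) is O(n log n)

Therefore, the order from fastest to slowest is: A > C > B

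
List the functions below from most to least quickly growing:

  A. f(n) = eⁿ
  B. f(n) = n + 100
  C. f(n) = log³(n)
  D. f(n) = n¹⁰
A > D > B > C

Comparing growth rates:
A = eⁿ is O(eⁿ)
D = n¹⁰ is O(n¹⁰)
B = n + 100 is O(n)
C = log³(n) is O(log³ n)

Therefore, the order from fastest to slowest is: A > D > B > C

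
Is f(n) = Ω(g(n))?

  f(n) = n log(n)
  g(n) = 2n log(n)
True

f(n) = n log(n) and g(n) = 2n log(n) are both O(n log n).
Big-Ω permits equal growth rates (f ≥ c·g for some c > 0), so f(n) = Ω(g(n)) is true.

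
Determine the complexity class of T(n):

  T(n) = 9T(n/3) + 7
Θ(n²)

Master Theorem: a = 9, b = 3, f(n) = 7.
Compute the critical exponent d = log₃(9) = 2.
Compare f(n) = Θ(1) against n^d:
  k = 0 < d = 2, so f(n) = O(n^(d-ε)) — Case 1.
  The recursion cost dominates: T(n) = Θ(n^d) = Θ(n²).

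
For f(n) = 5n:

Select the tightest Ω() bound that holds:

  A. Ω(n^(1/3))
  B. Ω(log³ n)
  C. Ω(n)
C

f(n) = 5n is Ω(n).
All listed options are valid Big-Ω bounds (lower bounds),
but Ω(n) is the tightest (largest valid bound).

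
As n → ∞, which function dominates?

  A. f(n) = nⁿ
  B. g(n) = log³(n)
A

f(n) = nⁿ is O(nⁿ), while g(n) = log³(n) is O(log³ n).
Since O(nⁿ) grows faster than O(log³ n), f(n) dominates.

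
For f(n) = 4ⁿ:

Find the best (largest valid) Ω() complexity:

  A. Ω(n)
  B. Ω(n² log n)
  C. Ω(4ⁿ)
C

f(n) = 4ⁿ is Ω(4ⁿ).
All listed options are valid Big-Ω bounds (lower bounds),
but Ω(4ⁿ) is the tightest (largest valid bound).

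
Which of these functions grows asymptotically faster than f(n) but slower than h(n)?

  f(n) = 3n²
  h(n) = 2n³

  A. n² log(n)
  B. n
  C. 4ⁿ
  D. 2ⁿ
A

We need g(n) with 3n² = o(g(n)) and g(n) = o(2n³), i.e. O(n²) ≺ g ≺ O(n³).
Check each option:
  A. n² log(n) — O(n² log n) is strictly between O(n²) and O(n³) ✓
  B. n — O(n) does not grow strictly faster than f(n)
  C. 4ⁿ — O(4ⁿ) does not grow strictly slower than h(n)
  D. 2ⁿ — O(2ⁿ) does not grow strictly slower than h(n)

Only option A (n² log(n)) lies strictly between.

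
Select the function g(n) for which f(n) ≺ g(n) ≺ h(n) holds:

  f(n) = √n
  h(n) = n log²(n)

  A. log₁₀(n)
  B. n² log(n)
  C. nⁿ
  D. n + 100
D

We need g(n) with √n = o(g(n)) and g(n) = o(n log²(n)), i.e. O(√n) ≺ g ≺ O(n log² n).
Check each option:
  A. log₁₀(n) — O(log n) does not grow strictly faster than f(n)
  B. n² log(n) — O(n² log n) does not grow strictly slower than h(n)
  C. nⁿ — O(nⁿ) does not grow strictly slower than h(n)
  D. n + 100 — O(n) is strictly between O(√n) and O(n log² n) ✓

Only option D (n + 100) lies strictly between.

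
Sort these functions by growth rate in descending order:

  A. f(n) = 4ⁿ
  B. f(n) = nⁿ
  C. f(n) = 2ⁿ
B > A > C

Comparing growth rates:
B = nⁿ is O(nⁿ)
A = 4ⁿ is O(4ⁿ)
C = 2ⁿ is O(2ⁿ)

Therefore, the order from fastest to slowest is: B > A > C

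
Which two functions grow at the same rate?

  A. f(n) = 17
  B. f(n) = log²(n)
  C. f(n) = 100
A and C

Examining each function:
  A. 17 is O(1)
  B. log²(n) is O(log² n)
  C. 100 is O(1)

Functions A and C both have the same complexity class.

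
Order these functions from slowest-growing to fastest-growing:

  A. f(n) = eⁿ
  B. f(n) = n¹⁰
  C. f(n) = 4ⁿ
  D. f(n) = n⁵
D < B < A < C

Comparing growth rates:
D = n⁵ is O(n⁵)
B = n¹⁰ is O(n¹⁰)
A = eⁿ is O(eⁿ)
C = 4ⁿ is O(4ⁿ)

Therefore, the order from slowest to fastest is: D < B < A < C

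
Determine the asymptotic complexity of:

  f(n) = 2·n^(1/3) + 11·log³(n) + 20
O(n^(1/3))

The dominant term in 2·n^(1/3) + 11·log³(n) + 20 is 2·n^(1/3), which is Θ(n^(1/3)).
Lower-order terms (11·log³(n), 20) are asymptotically negligible.
Constants are absorbed, so the tightest bound is O(n^(1/3)).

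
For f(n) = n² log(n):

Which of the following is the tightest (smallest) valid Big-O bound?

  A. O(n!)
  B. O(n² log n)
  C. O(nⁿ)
B

f(n) = n² log(n) is O(n² log n).
All listed options are valid Big-O bounds (upper bounds),
but O(n² log n) is the tightest (smallest valid bound).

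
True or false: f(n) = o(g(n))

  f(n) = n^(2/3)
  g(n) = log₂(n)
False

f(n) = n^(2/3) is O(n^(2/3)), and g(n) = log₂(n) is O(log n).
Since O(n^(2/3)) grows faster than or equal to O(log n), f(n) = o(g(n)) is false.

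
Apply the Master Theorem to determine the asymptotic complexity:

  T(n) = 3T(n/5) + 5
Θ(n^log₅(3))

Master Theorem: a = 3, b = 5, f(n) = 5.
Compute the critical exponent d = log₅(3) = 0.683.
Compare f(n) = Θ(1) against n^d:
  k = 0 < d = 0.683, so f(n) = O(n^(d-ε)) — Case 1.
  The recursion cost dominates: T(n) = Θ(n^d) = Θ(n^log₅(3)).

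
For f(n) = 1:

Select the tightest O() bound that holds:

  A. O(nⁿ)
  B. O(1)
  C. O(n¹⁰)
B

f(n) = 1 is O(1).
All listed options are valid Big-O bounds (upper bounds),
but O(1) is the tightest (smallest valid bound).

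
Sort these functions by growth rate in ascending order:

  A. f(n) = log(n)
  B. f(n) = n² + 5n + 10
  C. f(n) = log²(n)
A < C < B

Comparing growth rates:
A = log(n) is O(log n)
C = log²(n) is O(log² n)
B = n² + 5n + 10 is O(n²)

Therefore, the order from slowest to fastest is: A < C < B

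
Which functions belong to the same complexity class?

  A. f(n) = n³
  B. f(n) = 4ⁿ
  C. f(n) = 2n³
A and C

Examining each function:
  A. n³ is O(n³)
  B. 4ⁿ is O(4ⁿ)
  C. 2n³ is O(n³)

Functions A and C both have the same complexity class.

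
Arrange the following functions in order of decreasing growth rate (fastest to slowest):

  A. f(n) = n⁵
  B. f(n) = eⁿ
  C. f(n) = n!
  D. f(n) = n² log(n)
C > B > A > D

Comparing growth rates:
C = n! is O(n!)
B = eⁿ is O(eⁿ)
A = n⁵ is O(n⁵)
D = n² log(n) is O(n² log n)

Therefore, the order from fastest to slowest is: C > B > A > D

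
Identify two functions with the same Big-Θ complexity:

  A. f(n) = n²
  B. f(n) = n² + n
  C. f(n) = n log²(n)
A and B

Examining each function:
  A. n² is O(n²)
  B. n² + n is O(n²)
  C. n log²(n) is O(n log² n)

Functions A and B both have the same complexity class.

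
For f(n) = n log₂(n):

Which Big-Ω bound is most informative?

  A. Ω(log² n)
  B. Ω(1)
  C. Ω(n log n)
C

f(n) = n log₂(n) is Ω(n log n).
All listed options are valid Big-Ω bounds (lower bounds),
but Ω(n log n) is the tightest (largest valid bound).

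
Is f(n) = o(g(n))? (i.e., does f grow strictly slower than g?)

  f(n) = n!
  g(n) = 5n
False

f(n) = n! is O(n!), and g(n) = 5n is O(n).
Since O(n!) grows faster than or equal to O(n), f(n) = o(g(n)) is false.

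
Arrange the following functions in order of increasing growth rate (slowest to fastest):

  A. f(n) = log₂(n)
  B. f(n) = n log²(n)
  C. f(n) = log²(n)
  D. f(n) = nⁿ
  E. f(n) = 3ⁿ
A < C < B < E < D

Comparing growth rates:
A = log₂(n) is O(log n)
C = log²(n) is O(log² n)
B = n log²(n) is O(n log² n)
E = 3ⁿ is O(3ⁿ)
D = nⁿ is O(nⁿ)

Therefore, the order from slowest to fastest is: A < C < B < E < D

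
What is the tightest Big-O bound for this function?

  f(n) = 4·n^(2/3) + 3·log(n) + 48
O(n^(2/3))

The dominant term in 4·n^(2/3) + 3·log(n) + 48 is 4·n^(2/3), which is Θ(n^(2/3)).
Lower-order terms (3·log(n), 48) are asymptotically negligible.
Constants are absorbed, so the tightest bound is O(n^(2/3)).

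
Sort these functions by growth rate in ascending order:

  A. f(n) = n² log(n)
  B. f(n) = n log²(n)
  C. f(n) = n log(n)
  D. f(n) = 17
D < C < B < A

Comparing growth rates:
D = 17 is O(1)
C = n log(n) is O(n log n)
B = n log²(n) is O(n log² n)
A = n² log(n) is O(n² log n)

Therefore, the order from slowest to fastest is: D < C < B < A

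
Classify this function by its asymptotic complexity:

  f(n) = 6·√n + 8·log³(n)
O(√n)

The dominant term in 6·√n + 8·log³(n) is 6·√n, which is Θ(√n).
Lower-order terms (8·log³(n)) are asymptotically negligible.
Constants are absorbed, so the tightest bound is O(√n).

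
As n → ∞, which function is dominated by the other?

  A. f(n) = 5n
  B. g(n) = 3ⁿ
A

f(n) = 5n is O(n), while g(n) = 3ⁿ is O(3ⁿ).
Since O(n) grows slower than O(3ⁿ), f(n) is dominated.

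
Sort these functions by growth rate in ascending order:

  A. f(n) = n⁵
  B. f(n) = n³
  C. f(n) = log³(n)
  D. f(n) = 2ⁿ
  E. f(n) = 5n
C < E < B < A < D

Comparing growth rates:
C = log³(n) is O(log³ n)
E = 5n is O(n)
B = n³ is O(n³)
A = n⁵ is O(n⁵)
D = 2ⁿ is O(2ⁿ)

Therefore, the order from slowest to fastest is: C < E < B < A < D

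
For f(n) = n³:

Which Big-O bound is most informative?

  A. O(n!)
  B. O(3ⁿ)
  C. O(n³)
C

f(n) = n³ is O(n³).
All listed options are valid Big-O bounds (upper bounds),
but O(n³) is the tightest (smallest valid bound).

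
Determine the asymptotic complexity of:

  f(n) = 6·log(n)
O(log n)

The dominant term in 6·log(n) is 6·log(n), which is Θ(log n).
Constants are absorbed, so the tightest bound is O(log n).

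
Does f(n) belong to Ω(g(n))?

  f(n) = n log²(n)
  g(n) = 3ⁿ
False

f(n) = n log²(n) is O(n log² n), and g(n) = 3ⁿ is O(3ⁿ).
Since O(n log² n) grows slower than O(3ⁿ), f(n) = Ω(g(n)) is false.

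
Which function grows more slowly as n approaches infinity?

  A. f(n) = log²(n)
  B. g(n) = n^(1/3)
A

f(n) = log²(n) is O(log² n), while g(n) = n^(1/3) is O(n^(1/3)).
Since O(log² n) grows slower than O(n^(1/3)), f(n) is dominated.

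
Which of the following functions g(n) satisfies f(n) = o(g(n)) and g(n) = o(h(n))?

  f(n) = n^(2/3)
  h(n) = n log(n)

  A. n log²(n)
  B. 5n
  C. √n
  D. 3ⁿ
B

We need g(n) with n^(2/3) = o(g(n)) and g(n) = o(n log(n)), i.e. O(n^(2/3)) ≺ g ≺ O(n log n).
Check each option:
  A. n log²(n) — O(n log² n) does not grow strictly slower than h(n)
  B. 5n — O(n) is strictly between O(n^(2/3)) and O(n log n) ✓
  C. √n — O(√n) does not grow strictly faster than f(n)
  D. 3ⁿ — O(3ⁿ) does not grow strictly slower than h(n)

Only option B (5n) lies strictly between.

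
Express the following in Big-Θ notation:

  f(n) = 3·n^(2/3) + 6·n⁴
Θ(n⁴)

Order the terms by growth rate: 3·n^(2/3) ≺ 6·n⁴.
The fastest-growing term 6·n⁴ dominates as n → ∞; dropping its constant factor gives Θ(n⁴).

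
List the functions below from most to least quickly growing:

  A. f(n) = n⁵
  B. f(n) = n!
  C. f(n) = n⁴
B > A > C

Comparing growth rates:
B = n! is O(n!)
A = n⁵ is O(n⁵)
C = n⁴ is O(n⁴)

Therefore, the order from fastest to slowest is: B > A > C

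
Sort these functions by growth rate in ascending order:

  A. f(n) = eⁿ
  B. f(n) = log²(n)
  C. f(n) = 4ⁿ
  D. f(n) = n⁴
B < D < A < C

Comparing growth rates:
B = log²(n) is O(log² n)
D = n⁴ is O(n⁴)
A = eⁿ is O(eⁿ)
C = 4ⁿ is O(4ⁿ)

Therefore, the order from slowest to fastest is: B < D < A < C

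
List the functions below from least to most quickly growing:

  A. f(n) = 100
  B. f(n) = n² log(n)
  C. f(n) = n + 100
A < C < B

Comparing growth rates:
A = 100 is O(1)
C = n + 100 is O(n)
B = n² log(n) is O(n² log n)

Therefore, the order from slowest to fastest is: A < C < B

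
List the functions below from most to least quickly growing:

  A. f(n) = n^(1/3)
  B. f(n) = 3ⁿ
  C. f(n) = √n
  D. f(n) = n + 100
B > D > C > A

Comparing growth rates:
B = 3ⁿ is O(3ⁿ)
D = n + 100 is O(n)
C = √n is O(√n)
A = n^(1/3) is O(n^(1/3))

Therefore, the order from fastest to slowest is: B > D > C > A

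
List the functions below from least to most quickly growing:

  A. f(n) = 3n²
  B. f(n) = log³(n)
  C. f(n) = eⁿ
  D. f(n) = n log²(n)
B < D < A < C

Comparing growth rates:
B = log³(n) is O(log³ n)
D = n log²(n) is O(n log² n)
A = 3n² is O(n²)
C = eⁿ is O(eⁿ)

Therefore, the order from slowest to fastest is: B < D < A < C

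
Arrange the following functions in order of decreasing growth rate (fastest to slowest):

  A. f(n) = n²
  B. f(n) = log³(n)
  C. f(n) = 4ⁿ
C > A > B

Comparing growth rates:
C = 4ⁿ is O(4ⁿ)
A = n² is O(n²)
B = log³(n) is O(log³ n)

Therefore, the order from fastest to slowest is: C > A > B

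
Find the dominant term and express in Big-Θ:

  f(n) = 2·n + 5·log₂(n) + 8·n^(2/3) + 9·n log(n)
Θ(n log n)

Order the terms by growth rate: 5·log₂(n) ≺ 8·n^(2/3) ≺ 2·n ≺ 9·n log(n).
The fastest-growing term 9·n log(n) dominates as n → ∞; dropping its constant factor gives Θ(n log n).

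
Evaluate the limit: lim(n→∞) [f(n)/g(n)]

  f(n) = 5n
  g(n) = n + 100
5

Since 5n and n + 100 have the same growth rate (O(n)),
the ratio converges to a constant: 5.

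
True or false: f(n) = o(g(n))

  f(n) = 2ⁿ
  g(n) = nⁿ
True

f(n) = 2ⁿ is O(2ⁿ), and g(n) = nⁿ is O(nⁿ).
Since O(2ⁿ) grows strictly slower than O(nⁿ), f(n) = o(g(n)) is true.
This means lim(n→∞) f(n)/g(n) = 0.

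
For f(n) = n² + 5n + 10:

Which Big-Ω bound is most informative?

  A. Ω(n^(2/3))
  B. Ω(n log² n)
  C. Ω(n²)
C

f(n) = n² + 5n + 10 is Ω(n²).
All listed options are valid Big-Ω bounds (lower bounds),
but Ω(n²) is the tightest (largest valid bound).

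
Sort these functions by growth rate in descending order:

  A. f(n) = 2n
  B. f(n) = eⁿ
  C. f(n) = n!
C > B > A

Comparing growth rates:
C = n! is O(n!)
B = eⁿ is O(eⁿ)
A = 2n is O(n)

Therefore, the order from fastest to slowest is: C > B > A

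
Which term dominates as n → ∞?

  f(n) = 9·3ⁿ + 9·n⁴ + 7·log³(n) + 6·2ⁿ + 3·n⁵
9·3ⁿ

Looking at each term:
  - 9·3ⁿ is O(3ⁿ)
  - 9·n⁴ is O(n⁴)
  - 7·log³(n) is O(log³ n)
  - 6·2ⁿ is O(2ⁿ)
  - 3·n⁵ is O(n⁵)

The term 9·3ⁿ (O(3ⁿ)) grows fastest and dominates all others.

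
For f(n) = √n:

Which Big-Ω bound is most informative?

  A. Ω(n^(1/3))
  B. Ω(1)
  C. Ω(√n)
C

f(n) = √n is Ω(√n).
All listed options are valid Big-Ω bounds (lower bounds),
but Ω(√n) is the tightest (largest valid bound).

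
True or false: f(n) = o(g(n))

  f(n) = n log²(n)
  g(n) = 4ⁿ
True

f(n) = n log²(n) is O(n log² n), and g(n) = 4ⁿ is O(4ⁿ).
Since O(n log² n) grows strictly slower than O(4ⁿ), f(n) = o(g(n)) is true.
This means lim(n→∞) f(n)/g(n) = 0.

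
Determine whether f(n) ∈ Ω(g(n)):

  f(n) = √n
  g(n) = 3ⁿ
False

f(n) = √n is O(√n), and g(n) = 3ⁿ is O(3ⁿ).
Since O(√n) grows slower than O(3ⁿ), f(n) = Ω(g(n)) is false.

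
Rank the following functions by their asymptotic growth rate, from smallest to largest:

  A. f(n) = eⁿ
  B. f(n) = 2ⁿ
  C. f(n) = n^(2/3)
C < B < A

Comparing growth rates:
C = n^(2/3) is O(n^(2/3))
B = 2ⁿ is O(2ⁿ)
A = eⁿ is O(eⁿ)

Therefore, the order from slowest to fastest is: C < B < A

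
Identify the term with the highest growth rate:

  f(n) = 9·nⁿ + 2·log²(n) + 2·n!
9·nⁿ

Looking at each term:
  - 9·nⁿ is O(nⁿ)
  - 2·log²(n) is O(log² n)
  - 2·n! is O(n!)

The term 9·nⁿ (O(nⁿ)) grows fastest and dominates all others.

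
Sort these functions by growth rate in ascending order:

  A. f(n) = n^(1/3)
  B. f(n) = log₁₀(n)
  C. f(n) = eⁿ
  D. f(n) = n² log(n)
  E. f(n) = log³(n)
B < E < A < D < C

Comparing growth rates:
B = log₁₀(n) is O(log n)
E = log³(n) is O(log³ n)
A = n^(1/3) is O(n^(1/3))
D = n² log(n) is O(n² log n)
C = eⁿ is O(eⁿ)

Therefore, the order from slowest to fastest is: B < E < A < D < C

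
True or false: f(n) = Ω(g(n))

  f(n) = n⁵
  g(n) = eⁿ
False

f(n) = n⁵ is O(n⁵), and g(n) = eⁿ is O(eⁿ).
Since O(n⁵) grows slower than O(eⁿ), f(n) = Ω(g(n)) is false.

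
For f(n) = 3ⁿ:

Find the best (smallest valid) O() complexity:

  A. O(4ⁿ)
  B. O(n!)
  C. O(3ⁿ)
C

f(n) = 3ⁿ is O(3ⁿ).
All listed options are valid Big-O bounds (upper bounds),
but O(3ⁿ) is the tightest (smallest valid bound).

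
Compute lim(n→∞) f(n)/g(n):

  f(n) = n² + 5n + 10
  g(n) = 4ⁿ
0

Since n² + 5n + 10 (O(n²)) grows slower than 4ⁿ (O(4ⁿ)),
the ratio f(n)/g(n) → 0 as n → ∞.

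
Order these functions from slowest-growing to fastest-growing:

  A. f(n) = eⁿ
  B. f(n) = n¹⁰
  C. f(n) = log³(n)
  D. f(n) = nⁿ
C < B < A < D

Comparing growth rates:
C = log³(n) is O(log³ n)
B = n¹⁰ is O(n¹⁰)
A = eⁿ is O(eⁿ)
D = nⁿ is O(nⁿ)

Therefore, the order from slowest to fastest is: C < B < A < D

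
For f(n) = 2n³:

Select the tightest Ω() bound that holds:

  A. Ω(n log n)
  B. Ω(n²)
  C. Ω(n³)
C

f(n) = 2n³ is Ω(n³).
All listed options are valid Big-Ω bounds (lower bounds),
but Ω(n³) is the tightest (largest valid bound).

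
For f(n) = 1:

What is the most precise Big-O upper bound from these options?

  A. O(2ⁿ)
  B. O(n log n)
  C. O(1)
C

f(n) = 1 is O(1).
All listed options are valid Big-O bounds (upper bounds),
but O(1) is the tightest (smallest valid bound).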